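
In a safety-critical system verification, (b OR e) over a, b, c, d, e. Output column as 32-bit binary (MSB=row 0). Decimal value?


Formula: (b OR e) over a, b, c, d, e (32 rows)
Evaluate each row (bits = a,b,c,d,e, MSB first):
  row 0 [00000]: (0 OR 0) -> 0
  row 1 [00001]: (0 OR 1) -> 1
  row 2 [00010]: (0 OR 0) -> 0
  row 3 [00011]: (0 OR 1) -> 1
  row 4 [00100]: (0 OR 0) -> 0
  row 5 [00101]: (0 OR 1) -> 1
  row 6 [00110]: (0 OR 0) -> 0
  row 7 [00111]: (0 OR 1) -> 1
  row 8 [01000]: (1 OR 0) -> 1
  row 9 [01001]: (1 OR 1) -> 1
  row 10 [01010]: (1 OR 0) -> 1
  row 11 [01011]: (1 OR 1) -> 1
  row 12 [01100]: (1 OR 0) -> 1
  row 13 [01101]: (1 OR 1) -> 1
  row 14 [01110]: (1 OR 0) -> 1
  row 15 [01111]: (1 OR 1) -> 1
  row 16 [10000]: (0 OR 0) -> 0
  row 17 [10001]: (0 OR 1) -> 1
  row 18 [10010]: (0 OR 0) -> 0
  row 19 [10011]: (0 OR 1) -> 1
  row 20 [10100]: (0 OR 0) -> 0
  row 21 [10101]: (0 OR 1) -> 1
  row 22 [10110]: (0 OR 0) -> 0
  row 23 [10111]: (0 OR 1) -> 1
  row 24 [11000]: (1 OR 0) -> 1
  row 25 [11001]: (1 OR 1) -> 1
  row 26 [11010]: (1 OR 0) -> 1
  row 27 [11011]: (1 OR 1) -> 1
  row 28 [11100]: (1 OR 0) -> 1
  row 29 [11101]: (1 OR 1) -> 1
  row 30 [11110]: (1 OR 0) -> 1
  row 31 [11111]: (1 OR 1) -> 1
Full result column, 4 rows per line (a,b,c fixed per line; d,e runs 00..11 left to right):
  rows 0-3 [a,b,c=000]: 0101  = hex 5
  rows 4-7 [a,b,c=001]: 0101  = hex 5
  rows 8-11 [a,b,c=010]: 1111  = hex F
  rows 12-15 [a,b,c=011]: 1111  = hex F
  rows 16-19 [a,b,c=100]: 0101  = hex 5
  rows 20-23 [a,b,c=101]: 0101  = hex 5
  rows 24-27 [a,b,c=110]: 1111  = hex F
  rows 28-31 [a,b,c=111]: 1111  = hex F
Output column (row 0 .. row 31) = 01010101111111110101010111111111
Output column grouped in 4s = 0101 0101 1111 1111 0101 0101 1111 1111 = 0x55FF55FF
Convert to decimal digit by digit (value = value*16 + digit):
  5 -> 5
  5*16 + 5 = 85
  85*16 + 15 (F) = 1375
  1375*16 + 15 (F) = 22015
  22015*16 + 5 = 352245
  352245*16 + 5 = 5635925
  5635925*16 + 15 (F) = 90174815
  90174815*16 + 15 (F) = 1442797055
Decimal = 1442797055

1442797055


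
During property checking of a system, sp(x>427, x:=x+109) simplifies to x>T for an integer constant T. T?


Formula: sp(P, x:=E) = exists old_x. (x = E[old_x/x]) AND P[old_x/x] (old_x is the value of x before the assignment; eliminate old_x by solving x = E[old_x/x] for old_x)
Step 1: Precondition P: x>427, i.e. old_x > 427
Step 2: Assignment gives x = old_x + 109, so old_x = x - 109
Step 3: Substitute into P: x - 109 > 427
Step 4: Simplify: x > 427+109 = 536

536


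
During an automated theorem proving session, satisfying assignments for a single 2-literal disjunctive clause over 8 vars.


Step 1: Total=2^8=256
Step 2: Unsat when all 2 false: 2^6=64
Step 3: Sat=256-64=192

192


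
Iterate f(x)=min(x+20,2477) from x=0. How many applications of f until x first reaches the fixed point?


Step 1: x=0, cap=2477, increment=20
Step 2: x grows by 20 each step until capped at 2477; fixed point is x=2477
Step 3: iterations = ceil(2477/20) = 124

124


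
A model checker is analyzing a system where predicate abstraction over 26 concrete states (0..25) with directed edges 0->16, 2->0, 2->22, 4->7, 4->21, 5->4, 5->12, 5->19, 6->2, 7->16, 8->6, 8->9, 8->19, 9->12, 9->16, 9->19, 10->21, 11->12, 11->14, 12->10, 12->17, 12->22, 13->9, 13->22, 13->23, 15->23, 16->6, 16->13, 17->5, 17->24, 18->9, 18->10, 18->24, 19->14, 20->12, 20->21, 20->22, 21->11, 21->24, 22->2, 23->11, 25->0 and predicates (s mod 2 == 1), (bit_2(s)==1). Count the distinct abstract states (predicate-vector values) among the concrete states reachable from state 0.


BFS from 0:
Concrete reachable: {0, 2, 4, 5, 6, 7, 9, 10, 11, 12, 13, 14, 16, 17, 19, 21, 22, 23, 24}
Abstract via predicates (s mod 2 == 1), (bit_2(s)==1):
  (0,0) <- {0, 2, 10, 16, 24}
  (0,1) <- {4, 6, 12, 14, 22}
  (1,0) <- {9, 11, 17, 19}
  (1,1) <- {5, 7, 13, 21, 23}
Distinct abstract states = 4

4


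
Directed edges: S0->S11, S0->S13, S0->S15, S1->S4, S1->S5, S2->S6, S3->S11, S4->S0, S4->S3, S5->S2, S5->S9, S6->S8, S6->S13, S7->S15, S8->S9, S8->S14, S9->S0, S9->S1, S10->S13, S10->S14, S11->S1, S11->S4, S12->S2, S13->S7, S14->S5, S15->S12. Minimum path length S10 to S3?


BFS layer-by-layer from S10:
  dist 0: {S10}
  dist 1: {S13, S14}
  dist 2: {S5, S7}
  dist 3: {S2, S9, S15}
  dist 4: {S0, S1, S6, S12}
  dist 5: {S4, S8, S11}
  dist 6: {S3}
  -> S3 reached at distance 6
Shortest path length = 6

6


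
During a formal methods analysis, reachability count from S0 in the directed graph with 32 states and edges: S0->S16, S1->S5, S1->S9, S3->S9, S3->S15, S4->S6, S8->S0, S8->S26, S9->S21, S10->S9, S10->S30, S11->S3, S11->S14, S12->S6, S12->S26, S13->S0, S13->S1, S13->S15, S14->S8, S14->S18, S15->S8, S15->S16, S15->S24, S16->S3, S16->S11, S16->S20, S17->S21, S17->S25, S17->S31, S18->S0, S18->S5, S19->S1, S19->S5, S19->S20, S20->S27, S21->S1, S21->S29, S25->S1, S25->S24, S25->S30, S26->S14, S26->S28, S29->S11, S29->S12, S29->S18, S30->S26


BFS from S0:
  layer 0: {S0}
  layer 1: {S16}
  layer 2: {S3, S11, S20}
  layer 3: {S9, S14, S15, S27}
  layer 4: {S8, S18, S21, S24}
  layer 5: {S1, S5, S26, S29}
  layer 6: {S12, S28}
  layer 7: {S6}
Reachable set: {S0, S1, S3, S5, S6, S8, S9, S11, S12, S14, S15, S16, S18, S20, S21, S24, S26, S27, S28, S29}
Count = 20

20


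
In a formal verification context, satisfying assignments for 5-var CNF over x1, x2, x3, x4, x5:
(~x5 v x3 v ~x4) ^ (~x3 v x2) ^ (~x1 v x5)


CNF with 3 clauses over 5 vars (32 assignments).
An assignment satisfies CNF iff every clause has >=1 true literal.
Check each row (bits = x1,x2,x3,x4,x5; clause T/F shown):
  row 0 [00000]: clauses=TTT -> 1
  row 1 [00001]: clauses=TTT -> 1
  row 2 [00010]: clauses=TTT -> 1
  row 3 [00011]: clauses=FTT -> 0
  row 4 [00100]: clauses=TFT -> 0
  row 5 [00101]: clauses=TFT -> 0
  row 6 [00110]: clauses=TFT -> 0
  row 7 [00111]: clauses=TFT -> 0
  row 8 [01000]: clauses=TTT -> 1
  row 9 [01001]: clauses=TTT -> 1
  row 10 [01010]: clauses=TTT -> 1
  row 11 [01011]: clauses=FTT -> 0
  row 12 [01100]: clauses=TTT -> 1
  row 13 [01101]: clauses=TTT -> 1
  row 14 [01110]: clauses=TTT -> 1
  row 15 [01111]: clauses=TTT -> 1
  row 16 [10000]: clauses=TTF -> 0
  row 17 [10001]: clauses=TTT -> 1
  row 18 [10010]: clauses=TTF -> 0
  row 19 [10011]: clauses=FTT -> 0
  row 20 [10100]: clauses=TFF -> 0
  row 21 [10101]: clauses=TFT -> 0
  row 22 [10110]: clauses=TFF -> 0
  row 23 [10111]: clauses=TFT -> 0
  row 24 [11000]: clauses=TTF -> 0
  row 25 [11001]: clauses=TTT -> 1
  row 26 [11010]: clauses=TTF -> 0
  row 27 [11011]: clauses=FTT -> 0
  row 28 [11100]: clauses=TTF -> 0
  row 29 [11101]: clauses=TTT -> 1
  row 30 [11110]: clauses=TTF -> 0
  row 31 [11111]: clauses=TTT -> 1
Full result column, 8 rows per line (x1,x2 fixed per line; x3,x4,x5 runs 000..111 left to right):
  rows 0-7 [x1,x2=00]: 11100000  (ones: 3)
  rows 8-15 [x1,x2=01]: 11101111  (ones: 7)
  rows 16-23 [x1,x2=10]: 01000000  (ones: 1)
  rows 24-31 [x1,x2=11]: 01000101  (ones: 3)
Satisfying assignments = 3+7+1+3 = 14

14


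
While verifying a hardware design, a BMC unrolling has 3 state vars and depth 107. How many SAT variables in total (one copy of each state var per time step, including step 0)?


BMC unrolls to depth k, creating one copy of each state var for steps 0..k.
Step count = 107 + 1 = 108 (steps 0 through 107)
Vars per step = 3
Total = 3 * 108 = 324

324


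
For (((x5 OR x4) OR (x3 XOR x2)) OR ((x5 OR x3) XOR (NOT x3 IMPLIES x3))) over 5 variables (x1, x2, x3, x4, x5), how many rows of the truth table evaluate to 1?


Formula: (((x5 OR x4) OR (x3 XOR x2)) OR ((x5 OR x3) XOR (NOT x3 IMPLIES x3))) over 5 vars (32 rows)
Evaluate each row (x1, x2, x3, x4, x5 as bits, MSB first):
  row 0 [00000]: (((0 OR 0) OR (0 XOR 0)) OR ((0 OR 0) XOR (NOT 0 IMPLIES 0))) -> 0
  row 1 [00001]: (((1 OR 0) OR (0 XOR 0)) OR ((1 OR 0) XOR (NOT 0 IMPLIES 0))) -> 1
  row 2 [00010]: (((0 OR 1) OR (0 XOR 0)) OR ((0 OR 0) XOR (NOT 0 IMPLIES 0))) -> 1
  row 3 [00011]: (((1 OR 1) OR (0 XOR 0)) OR ((1 OR 0) XOR (NOT 0 IMPLIES 0))) -> 1
  row 4 [00100]: (((0 OR 0) OR (1 XOR 0)) OR ((0 OR 1) XOR (NOT 1 IMPLIES 1))) -> 1
  row 5 [00101]: (((1 OR 0) OR (1 XOR 0)) OR ((1 OR 1) XOR (NOT 1 IMPLIES 1))) -> 1
  row 6 [00110]: (((0 OR 1) OR (1 XOR 0)) OR ((0 OR 1) XOR (NOT 1 IMPLIES 1))) -> 1
  row 7 [00111]: (((1 OR 1) OR (1 XOR 0)) OR ((1 OR 1) XOR (NOT 1 IMPLIES 1))) -> 1
  row 8 [01000]: (((0 OR 0) OR (0 XOR 1)) OR ((0 OR 0) XOR (NOT 0 IMPLIES 0))) -> 1
  row 9 [01001]: (((1 OR 0) OR (0 XOR 1)) OR ((1 OR 0) XOR (NOT 0 IMPLIES 0))) -> 1
  row 10 [01010]: (((0 OR 1) OR (0 XOR 1)) OR ((0 OR 0) XOR (NOT 0 IMPLIES 0))) -> 1
  row 11 [01011]: (((1 OR 1) OR (0 XOR 1)) OR ((1 OR 0) XOR (NOT 0 IMPLIES 0))) -> 1
  row 12 [01100]: (((0 OR 0) OR (1 XOR 1)) OR ((0 OR 1) XOR (NOT 1 IMPLIES 1))) -> 0
  row 13 [01101]: (((1 OR 0) OR (1 XOR 1)) OR ((1 OR 1) XOR (NOT 1 IMPLIES 1))) -> 1
  row 14 [01110]: (((0 OR 1) OR (1 XOR 1)) OR ((0 OR 1) XOR (NOT 1 IMPLIES 1))) -> 1
  row 15 [01111]: (((1 OR 1) OR (1 XOR 1)) OR ((1 OR 1) XOR (NOT 1 IMPLIES 1))) -> 1
  row 16 [10000]: (((0 OR 0) OR (0 XOR 0)) OR ((0 OR 0) XOR (NOT 0 IMPLIES 0))) -> 0
  row 17 [10001]: (((1 OR 0) OR (0 XOR 0)) OR ((1 OR 0) XOR (NOT 0 IMPLIES 0))) -> 1
  row 18 [10010]: (((0 OR 1) OR (0 XOR 0)) OR ((0 OR 0) XOR (NOT 0 IMPLIES 0))) -> 1
  row 19 [10011]: (((1 OR 1) OR (0 XOR 0)) OR ((1 OR 0) XOR (NOT 0 IMPLIES 0))) -> 1
  row 20 [10100]: (((0 OR 0) OR (1 XOR 0)) OR ((0 OR 1) XOR (NOT 1 IMPLIES 1))) -> 1
  row 21 [10101]: (((1 OR 0) OR (1 XOR 0)) OR ((1 OR 1) XOR (NOT 1 IMPLIES 1))) -> 1
  row 22 [10110]: (((0 OR 1) OR (1 XOR 0)) OR ((0 OR 1) XOR (NOT 1 IMPLIES 1))) -> 1
  row 23 [10111]: (((1 OR 1) OR (1 XOR 0)) OR ((1 OR 1) XOR (NOT 1 IMPLIES 1))) -> 1
  row 24 [11000]: (((0 OR 0) OR (0 XOR 1)) OR ((0 OR 0) XOR (NOT 0 IMPLIES 0))) -> 1
  row 25 [11001]: (((1 OR 0) OR (0 XOR 1)) OR ((1 OR 0) XOR (NOT 0 IMPLIES 0))) -> 1
  row 26 [11010]: (((0 OR 1) OR (0 XOR 1)) OR ((0 OR 0) XOR (NOT 0 IMPLIES 0))) -> 1
  row 27 [11011]: (((1 OR 1) OR (0 XOR 1)) OR ((1 OR 0) XOR (NOT 0 IMPLIES 0))) -> 1
  row 28 [11100]: (((0 OR 0) OR (1 XOR 1)) OR ((0 OR 1) XOR (NOT 1 IMPLIES 1))) -> 0
  row 29 [11101]: (((1 OR 0) OR (1 XOR 1)) OR ((1 OR 1) XOR (NOT 1 IMPLIES 1))) -> 1
  row 30 [11110]: (((0 OR 1) OR (1 XOR 1)) OR ((0 OR 1) XOR (NOT 1 IMPLIES 1))) -> 1
  row 31 [11111]: (((1 OR 1) OR (1 XOR 1)) OR ((1 OR 1) XOR (NOT 1 IMPLIES 1))) -> 1
Full result column, 8 rows per line (x1,x2 fixed per line; x3,x4,x5 runs 000..111 left to right):
  rows 0-7 [x1,x2=00]: 01111111  (ones: 7)
  rows 8-15 [x1,x2=01]: 11110111  (ones: 7)
  rows 16-23 [x1,x2=10]: 01111111  (ones: 7)
  rows 24-31 [x1,x2=11]: 11110111  (ones: 7)
Count of 1-rows = 7+7+7+7 = 28

28


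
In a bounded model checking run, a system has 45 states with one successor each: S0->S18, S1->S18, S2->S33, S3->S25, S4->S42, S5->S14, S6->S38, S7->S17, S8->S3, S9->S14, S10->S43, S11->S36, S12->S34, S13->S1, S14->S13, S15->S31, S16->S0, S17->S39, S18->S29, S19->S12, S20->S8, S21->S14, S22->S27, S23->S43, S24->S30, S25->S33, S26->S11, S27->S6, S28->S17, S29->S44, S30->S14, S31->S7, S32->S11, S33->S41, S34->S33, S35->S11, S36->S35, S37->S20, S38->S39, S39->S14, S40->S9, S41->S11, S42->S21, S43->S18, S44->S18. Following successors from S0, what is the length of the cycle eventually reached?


Trace from S0 until a state repeats:
  S0 -> S18 -> S29 -> S44 -> S18
S18 first seen at step 1, revisited at step 4.
Cycle length = 4 - 1 = 3

3


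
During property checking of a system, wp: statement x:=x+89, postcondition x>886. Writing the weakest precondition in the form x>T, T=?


Formula: wp(x:=E, P) = P[E/x] (substitute E for x in postcondition)
Step 1: Postcondition: x>886
Step 2: Substitute x+89 for x: x+89>886
Step 3: Solve for x: x > 886-89 = 797

797


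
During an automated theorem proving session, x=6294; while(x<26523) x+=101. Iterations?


Step 1: x goes from 6294 toward 26523 by 101; the body runs while x<26523, so iterations = ceil((bound-start)/step)
Step 2: Distance=20229
Step 3: ceil(20229/101)=201

201


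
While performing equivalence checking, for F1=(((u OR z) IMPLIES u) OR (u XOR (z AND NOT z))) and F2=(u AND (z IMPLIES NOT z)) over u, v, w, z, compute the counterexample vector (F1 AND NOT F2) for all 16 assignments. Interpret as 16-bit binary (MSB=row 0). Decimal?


F1 = (((u OR z) IMPLIES u) OR (u XOR (z AND NOT z)))
F2 = (u AND (z IMPLIES NOT z))
Counterexample to F1=>F2 is where F1=1 and F2=0.
Evaluate each row (bits = u,v,w,z, MSB first):
  row 0 [0000]: F1=1 F2=0 -> F1&~F2 -> 1
  row 1 [0001]: F1=0 F2=0 -> F1&~F2 -> 0
  row 2 [0010]: F1=1 F2=0 -> F1&~F2 -> 1
  row 3 [0011]: F1=0 F2=0 -> F1&~F2 -> 0
  row 4 [0100]: F1=1 F2=0 -> F1&~F2 -> 1
  row 5 [0101]: F1=0 F2=0 -> F1&~F2 -> 0
  row 6 [0110]: F1=1 F2=0 -> F1&~F2 -> 1
  row 7 [0111]: F1=0 F2=0 -> F1&~F2 -> 0
  row 8 [1000]: F1=1 F2=1 -> F1&~F2 -> 0
  row 9 [1001]: F1=1 F2=0 -> F1&~F2 -> 1
  row 10 [1010]: F1=1 F2=1 -> F1&~F2 -> 0
  row 11 [1011]: F1=1 F2=0 -> F1&~F2 -> 1
  row 12 [1100]: F1=1 F2=1 -> F1&~F2 -> 0
  row 13 [1101]: F1=1 F2=0 -> F1&~F2 -> 1
  row 14 [1110]: F1=1 F2=1 -> F1&~F2 -> 0
  row 15 [1111]: F1=1 F2=0 -> F1&~F2 -> 1
Full result column, 4 rows per line (u,v fixed per line; w,z runs 00..11 left to right):
  rows 0-3 [u,v=00]: 1010  = hex A
  rows 4-7 [u,v=01]: 1010  = hex A
  rows 8-11 [u,v=10]: 0101  = hex 5
  rows 12-15 [u,v=11]: 0101  = hex 5
Counterexample vector (row 0 .. row 15) = 1010101001010101
Output column grouped in 4s = 1010 1010 0101 0101 = 0xAA55
Convert to decimal digit by digit (value = value*16 + digit):
  A -> 10
  10*16 + 10 (A) = 170
  170*16 + 5 = 2725
  2725*16 + 5 = 43605
Decimal = 43605

43605


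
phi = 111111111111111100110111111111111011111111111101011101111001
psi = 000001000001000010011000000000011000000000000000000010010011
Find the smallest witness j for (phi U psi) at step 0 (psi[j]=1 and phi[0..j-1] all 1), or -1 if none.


(phi U psi) at 0: need smallest j with psi[j]=1 and phi[i]=1 for all i in [0,j).
Scan from step 0:
  step 0: phi=1, psi=0 -> continue
  step 1: phi=1, psi=0 -> continue
  step 2: phi=1, psi=0 -> continue
  step 3: phi=1, psi=0 -> continue
  step 5: psi=1 and phi held for [0,5) -> witness found
Witness step = 5

5


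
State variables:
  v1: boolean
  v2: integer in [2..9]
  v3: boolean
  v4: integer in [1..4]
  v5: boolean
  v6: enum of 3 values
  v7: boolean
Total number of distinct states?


State space = product of domain sizes of all variables.
Domain sizes:
  v1 (boolean): 2
  v2 (integer in [2..9]): 8
  v3 (boolean): 2
  v4 (integer in [1..4]): 4
  v5 (boolean): 2
  v6 (enum of 3 values): 3
  v7 (boolean): 2
Product = 2 * 8 * 2 * 4 * 2 * 3 * 2 = 1536

1536


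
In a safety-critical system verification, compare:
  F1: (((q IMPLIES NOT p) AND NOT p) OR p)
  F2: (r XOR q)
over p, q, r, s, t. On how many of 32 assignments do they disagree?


F1 = (((q IMPLIES NOT p) AND NOT p) OR p)
F2 = (r XOR q)
Evaluate both on each of 32 rows (bits = p,q,r,s,t):
  row 0 [00000]: F1=1 F2=0 (differ) -> 1
  row 1 [00001]: F1=1 F2=0 (differ) -> 1
  row 2 [00010]: F1=1 F2=0 (differ) -> 1
  row 3 [00011]: F1=1 F2=0 (differ) -> 1
  row 4 [00100]: F1=1 F2=1 -> 0
  row 5 [00101]: F1=1 F2=1 -> 0
  row 6 [00110]: F1=1 F2=1 -> 0
  row 7 [00111]: F1=1 F2=1 -> 0
  row 8 [01000]: F1=1 F2=1 -> 0
  row 9 [01001]: F1=1 F2=1 -> 0
  row 10 [01010]: F1=1 F2=1 -> 0
  row 11 [01011]: F1=1 F2=1 -> 0
  row 12 [01100]: F1=1 F2=0 (differ) -> 1
  row 13 [01101]: F1=1 F2=0 (differ) -> 1
  row 14 [01110]: F1=1 F2=0 (differ) -> 1
  row 15 [01111]: F1=1 F2=0 (differ) -> 1
  row 16 [10000]: F1=1 F2=0 (differ) -> 1
  row 17 [10001]: F1=1 F2=0 (differ) -> 1
  row 18 [10010]: F1=1 F2=0 (differ) -> 1
  row 19 [10011]: F1=1 F2=0 (differ) -> 1
  row 20 [10100]: F1=1 F2=1 -> 0
  row 21 [10101]: F1=1 F2=1 -> 0
  row 22 [10110]: F1=1 F2=1 -> 0
  row 23 [10111]: F1=1 F2=1 -> 0
  row 24 [11000]: F1=1 F2=1 -> 0
  row 25 [11001]: F1=1 F2=1 -> 0
  row 26 [11010]: F1=1 F2=1 -> 0
  row 27 [11011]: F1=1 F2=1 -> 0
  row 28 [11100]: F1=1 F2=0 (differ) -> 1
  row 29 [11101]: F1=1 F2=0 (differ) -> 1
  row 30 [11110]: F1=1 F2=0 (differ) -> 1
  row 31 [11111]: F1=1 F2=0 (differ) -> 1
Full result column, 8 rows per line (p,q fixed per line; r,s,t runs 000..111 left to right):
  rows 0-7 [p,q=00]: 11110000  (ones: 4)
  rows 8-15 [p,q=01]: 00001111  (ones: 4)
  rows 16-23 [p,q=10]: 11110000  (ones: 4)
  rows 24-31 [p,q=11]: 00001111  (ones: 4)
Disagreements = 4+4+4+4 = 16

16


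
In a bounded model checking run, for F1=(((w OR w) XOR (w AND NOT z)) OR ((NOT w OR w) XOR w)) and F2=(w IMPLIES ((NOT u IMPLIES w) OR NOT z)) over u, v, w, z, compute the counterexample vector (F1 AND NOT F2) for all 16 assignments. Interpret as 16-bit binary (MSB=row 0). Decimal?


F1 = (((w OR w) XOR (w AND NOT z)) OR ((NOT w OR w) XOR w))
F2 = (w IMPLIES ((NOT u IMPLIES w) OR NOT z))
Counterexample to F1=>F2 is where F1=1 and F2=0.
Evaluate each row (bits = u,v,w,z, MSB first):
  row 0 [0000]: F1=1 F2=1 -> F1&~F2 -> 0
  row 1 [0001]: F1=1 F2=1 -> F1&~F2 -> 0
  row 2 [0010]: F1=0 F2=1 -> F1&~F2 -> 0
  row 3 [0011]: F1=1 F2=1 -> F1&~F2 -> 0
  row 4 [0100]: F1=1 F2=1 -> F1&~F2 -> 0
  row 5 [0101]: F1=1 F2=1 -> F1&~F2 -> 0
  row 6 [0110]: F1=0 F2=1 -> F1&~F2 -> 0
  row 7 [0111]: F1=1 F2=1 -> F1&~F2 -> 0
  row 8 [1000]: F1=1 F2=1 -> F1&~F2 -> 0
  row 9 [1001]: F1=1 F2=1 -> F1&~F2 -> 0
  row 10 [1010]: F1=0 F2=1 -> F1&~F2 -> 0
  row 11 [1011]: F1=1 F2=1 -> F1&~F2 -> 0
  row 12 [1100]: F1=1 F2=1 -> F1&~F2 -> 0
  row 13 [1101]: F1=1 F2=1 -> F1&~F2 -> 0
  row 14 [1110]: F1=0 F2=1 -> F1&~F2 -> 0
  row 15 [1111]: F1=1 F2=1 -> F1&~F2 -> 0
Full result column, 4 rows per line (u,v fixed per line; w,z runs 00..11 left to right):
  rows 0-3 [u,v=00]: 0000  = hex 0
  rows 4-7 [u,v=01]: 0000  = hex 0
  rows 8-11 [u,v=10]: 0000  = hex 0
  rows 12-15 [u,v=11]: 0000  = hex 0
Counterexample vector (row 0 .. row 15) = 0000000000000000
Output column grouped in 4s = 0000 0000 0000 0000 = 0x0000
Convert to decimal digit by digit (value = value*16 + digit):
  0 -> 0
  0*16 + 0 = 0
  0*16 + 0 = 0
  0*16 + 0 = 0
Decimal = 0

0


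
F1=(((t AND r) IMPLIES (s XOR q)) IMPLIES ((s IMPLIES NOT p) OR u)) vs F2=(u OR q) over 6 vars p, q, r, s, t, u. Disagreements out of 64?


F1 = (((t AND r) IMPLIES (s XOR q)) IMPLIES ((s IMPLIES NOT p) OR u))
F2 = (u OR q)
Evaluate both on each of 64 rows (bits = p,q,r,s,t,u):
  row 0 [000000]: F1=1 F2=0 (differ) -> 1
  row 1 [000001]: F1=1 F2=1 -> 0
  row 2 [000010]: F1=1 F2=0 (differ) -> 1
  row 3 [000011]: F1=1 F2=1 -> 0
  row 4 [000100]: F1=1 F2=0 (differ) -> 1
  (every remaining row is evaluated the same way; all 64 results are listed next)
Full result column, 8 rows per line (p,q,r fixed per line; s,t,u runs 000..111 left to right):
  rows 0-7 [p,q,r=000]: 10101010  (ones: 4)
  rows 8-15 [p,q,r=001]: 10101010  (ones: 4)
  rows 16-23 [p,q,r=010]: 00000000  (ones: 0)
  rows 24-31 [p,q,r=011]: 00000000  (ones: 0)
  rows 32-39 [p,q,r=100]: 10100000  (ones: 2)
  rows 40-47 [p,q,r=101]: 10100000  (ones: 2)
  rows 48-55 [p,q,r=110]: 00001010  (ones: 2)
  rows 56-63 [p,q,r=111]: 00001000  (ones: 1)
Disagreements = 4+4+0+0+2+2+2+1 = 15

15


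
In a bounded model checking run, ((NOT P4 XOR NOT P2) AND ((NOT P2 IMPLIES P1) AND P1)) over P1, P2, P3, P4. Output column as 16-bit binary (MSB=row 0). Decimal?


Formula: ((NOT P4 XOR NOT P2) AND ((NOT P2 IMPLIES P1) AND P1)) over P1, P2, P3, P4 (16 rows)
Evaluate each row (bits = P1,P2,P3,P4, MSB first):
  row 0 [0000]: ((NOT 0 XOR NOT 0) AND ((NOT 0 IMPLIES 0) AND 0)) -> 0
  row 1 [0001]: ((NOT 1 XOR NOT 0) AND ((NOT 0 IMPLIES 0) AND 0)) -> 0
  row 2 [0010]: ((NOT 0 XOR NOT 0) AND ((NOT 0 IMPLIES 0) AND 0)) -> 0
  row 3 [0011]: ((NOT 1 XOR NOT 0) AND ((NOT 0 IMPLIES 0) AND 0)) -> 0
  row 4 [0100]: ((NOT 0 XOR NOT 1) AND ((NOT 1 IMPLIES 0) AND 0)) -> 0
  row 5 [0101]: ((NOT 1 XOR NOT 1) AND ((NOT 1 IMPLIES 0) AND 0)) -> 0
  row 6 [0110]: ((NOT 0 XOR NOT 1) AND ((NOT 1 IMPLIES 0) AND 0)) -> 0
  row 7 [0111]: ((NOT 1 XOR NOT 1) AND ((NOT 1 IMPLIES 0) AND 0)) -> 0
  row 8 [1000]: ((NOT 0 XOR NOT 0) AND ((NOT 0 IMPLIES 1) AND 1)) -> 0
  row 9 [1001]: ((NOT 1 XOR NOT 0) AND ((NOT 0 IMPLIES 1) AND 1)) -> 1
  row 10 [1010]: ((NOT 0 XOR NOT 0) AND ((NOT 0 IMPLIES 1) AND 1)) -> 0
  row 11 [1011]: ((NOT 1 XOR NOT 0) AND ((NOT 0 IMPLIES 1) AND 1)) -> 1
  row 12 [1100]: ((NOT 0 XOR NOT 1) AND ((NOT 1 IMPLIES 1) AND 1)) -> 1
  row 13 [1101]: ((NOT 1 XOR NOT 1) AND ((NOT 1 IMPLIES 1) AND 1)) -> 0
  row 14 [1110]: ((NOT 0 XOR NOT 1) AND ((NOT 1 IMPLIES 1) AND 1)) -> 1
  row 15 [1111]: ((NOT 1 XOR NOT 1) AND ((NOT 1 IMPLIES 1) AND 1)) -> 0
Full result column, 4 rows per line (P1,P2 fixed per line; P3,P4 runs 00..11 left to right):
  rows 0-3 [P1,P2=00]: 0000  = hex 0
  rows 4-7 [P1,P2=01]: 0000  = hex 0
  rows 8-11 [P1,P2=10]: 0101  = hex 5
  rows 12-15 [P1,P2=11]: 1010  = hex A
Output column (row 0 .. row 15) = 0000000001011010
Output column grouped in 4s = 0000 0000 0101 1010 = 0x005A
Convert to decimal digit by digit (value = value*16 + digit):
  0 -> 0
  0*16 + 0 = 0
  0*16 + 5 = 5
  5*16 + 10 (A) = 90
Decimal = 90

90


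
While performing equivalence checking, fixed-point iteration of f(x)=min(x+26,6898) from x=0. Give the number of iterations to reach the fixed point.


Step 1: x=0, cap=6898, increment=26
Step 2: x grows by 26 each step until capped at 6898; fixed point is x=6898
Step 3: iterations = ceil(6898/26) = 266

266


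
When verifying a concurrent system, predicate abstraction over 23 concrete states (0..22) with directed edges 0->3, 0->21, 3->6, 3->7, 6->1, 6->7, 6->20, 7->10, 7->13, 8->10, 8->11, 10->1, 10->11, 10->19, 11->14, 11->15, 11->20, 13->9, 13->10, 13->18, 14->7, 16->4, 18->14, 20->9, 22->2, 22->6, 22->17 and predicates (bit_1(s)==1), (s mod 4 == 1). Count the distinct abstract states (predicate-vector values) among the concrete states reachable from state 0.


BFS from 0:
Concrete reachable: {0, 1, 3, 6, 7, 9, 10, 11, 13, 14, 15, 18, 19, 20, 21}
Abstract via predicates (bit_1(s)==1), (s mod 4 == 1):
  (0,0) <- {0, 20}
  (0,1) <- {1, 9, 13, 21}
  (1,0) <- {3, 6, 7, 10, 11, 14, 15, 18, 19}
Distinct abstract states = 3

3


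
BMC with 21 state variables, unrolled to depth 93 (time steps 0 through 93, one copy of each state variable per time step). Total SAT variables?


BMC unrolls to depth k, creating one copy of each state var for steps 0..k.
Step count = 93 + 1 = 94 (steps 0 through 93)
Vars per step = 21
Total = 21 * 94 = 1974

1974


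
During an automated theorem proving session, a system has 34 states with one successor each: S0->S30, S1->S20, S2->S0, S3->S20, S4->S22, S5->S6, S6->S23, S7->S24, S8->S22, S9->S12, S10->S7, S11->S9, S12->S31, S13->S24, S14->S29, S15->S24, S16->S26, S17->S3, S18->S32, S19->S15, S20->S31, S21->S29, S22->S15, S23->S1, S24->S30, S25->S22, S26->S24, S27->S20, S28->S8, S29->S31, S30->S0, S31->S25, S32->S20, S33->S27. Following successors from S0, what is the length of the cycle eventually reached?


Trace from S0 until a state repeats:
  S0 -> S30 -> S0
S0 first seen at step 0, revisited at step 2.
Cycle length = 2 - 0 = 2

2


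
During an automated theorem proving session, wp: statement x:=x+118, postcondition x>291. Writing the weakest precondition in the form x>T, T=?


Formula: wp(x:=E, P) = P[E/x] (substitute E for x in postcondition)
Step 1: Postcondition: x>291
Step 2: Substitute x+118 for x: x+118>291
Step 3: Solve for x: x > 291-118 = 173

173


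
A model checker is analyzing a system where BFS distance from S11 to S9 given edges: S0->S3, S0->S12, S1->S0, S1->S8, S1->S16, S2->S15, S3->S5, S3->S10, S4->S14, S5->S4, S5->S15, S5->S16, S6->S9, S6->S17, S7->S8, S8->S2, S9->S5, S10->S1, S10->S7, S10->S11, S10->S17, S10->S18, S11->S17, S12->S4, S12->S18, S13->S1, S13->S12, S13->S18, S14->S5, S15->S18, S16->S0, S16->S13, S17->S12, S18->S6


BFS layer-by-layer from S11:
  dist 0: {S11}
  dist 1: {S17}
  dist 2: {S12}
  dist 3: {S4, S18}
  dist 4: {S6, S14}
  dist 5: {S5, S9}
  -> S9 reached at distance 5
Shortest path length = 5

5


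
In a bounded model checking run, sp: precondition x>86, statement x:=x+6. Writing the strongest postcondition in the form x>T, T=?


Formula: sp(P, x:=E) = exists old_x. (x = E[old_x/x]) AND P[old_x/x] (old_x is the value of x before the assignment; eliminate old_x by solving x = E[old_x/x] for old_x)
Step 1: Precondition P: x>86, i.e. old_x > 86
Step 2: Assignment gives x = old_x + 6, so old_x = x - 6
Step 3: Substitute into P: x - 6 > 86
Step 4: Simplify: x > 86+6 = 92

92


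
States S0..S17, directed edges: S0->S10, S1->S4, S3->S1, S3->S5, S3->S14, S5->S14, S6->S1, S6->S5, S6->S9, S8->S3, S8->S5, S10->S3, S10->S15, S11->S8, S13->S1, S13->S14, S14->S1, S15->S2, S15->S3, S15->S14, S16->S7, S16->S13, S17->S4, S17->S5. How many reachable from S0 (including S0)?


BFS from S0:
  layer 0: {S0}
  layer 1: {S10}
  layer 2: {S3, S15}
  layer 3: {S1, S2, S5, S14}
  layer 4: {S4}
Reachable set: {S0, S1, S2, S3, S4, S5, S10, S14, S15}
Count = 9

9


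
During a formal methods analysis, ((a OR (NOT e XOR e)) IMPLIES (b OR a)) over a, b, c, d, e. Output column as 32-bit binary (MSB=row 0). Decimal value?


Formula: ((a OR (NOT e XOR e)) IMPLIES (b OR a)) over a, b, c, d, e (32 rows)
Evaluate each row (bits = a,b,c,d,e, MSB first):
  row 0 [00000]: ((0 OR (NOT 0 XOR 0)) IMPLIES (0 OR 0)) -> 0
  row 1 [00001]: ((0 OR (NOT 1 XOR 1)) IMPLIES (0 OR 0)) -> 0
  row 2 [00010]: ((0 OR (NOT 0 XOR 0)) IMPLIES (0 OR 0)) -> 0
  row 3 [00011]: ((0 OR (NOT 1 XOR 1)) IMPLIES (0 OR 0)) -> 0
  row 4 [00100]: ((0 OR (NOT 0 XOR 0)) IMPLIES (0 OR 0)) -> 0
  row 5 [00101]: ((0 OR (NOT 1 XOR 1)) IMPLIES (0 OR 0)) -> 0
  row 6 [00110]: ((0 OR (NOT 0 XOR 0)) IMPLIES (0 OR 0)) -> 0
  row 7 [00111]: ((0 OR (NOT 1 XOR 1)) IMPLIES (0 OR 0)) -> 0
  row 8 [01000]: ((0 OR (NOT 0 XOR 0)) IMPLIES (1 OR 0)) -> 1
  row 9 [01001]: ((0 OR (NOT 1 XOR 1)) IMPLIES (1 OR 0)) -> 1
  row 10 [01010]: ((0 OR (NOT 0 XOR 0)) IMPLIES (1 OR 0)) -> 1
  row 11 [01011]: ((0 OR (NOT 1 XOR 1)) IMPLIES (1 OR 0)) -> 1
  row 12 [01100]: ((0 OR (NOT 0 XOR 0)) IMPLIES (1 OR 0)) -> 1
  row 13 [01101]: ((0 OR (NOT 1 XOR 1)) IMPLIES (1 OR 0)) -> 1
  row 14 [01110]: ((0 OR (NOT 0 XOR 0)) IMPLIES (1 OR 0)) -> 1
  row 15 [01111]: ((0 OR (NOT 1 XOR 1)) IMPLIES (1 OR 0)) -> 1
  row 16 [10000]: ((1 OR (NOT 0 XOR 0)) IMPLIES (0 OR 1)) -> 1
  row 17 [10001]: ((1 OR (NOT 1 XOR 1)) IMPLIES (0 OR 1)) -> 1
  row 18 [10010]: ((1 OR (NOT 0 XOR 0)) IMPLIES (0 OR 1)) -> 1
  row 19 [10011]: ((1 OR (NOT 1 XOR 1)) IMPLIES (0 OR 1)) -> 1
  row 20 [10100]: ((1 OR (NOT 0 XOR 0)) IMPLIES (0 OR 1)) -> 1
  row 21 [10101]: ((1 OR (NOT 1 XOR 1)) IMPLIES (0 OR 1)) -> 1
  row 22 [10110]: ((1 OR (NOT 0 XOR 0)) IMPLIES (0 OR 1)) -> 1
  row 23 [10111]: ((1 OR (NOT 1 XOR 1)) IMPLIES (0 OR 1)) -> 1
  row 24 [11000]: ((1 OR (NOT 0 XOR 0)) IMPLIES (1 OR 1)) -> 1
  row 25 [11001]: ((1 OR (NOT 1 XOR 1)) IMPLIES (1 OR 1)) -> 1
  row 26 [11010]: ((1 OR (NOT 0 XOR 0)) IMPLIES (1 OR 1)) -> 1
  row 27 [11011]: ((1 OR (NOT 1 XOR 1)) IMPLIES (1 OR 1)) -> 1
  row 28 [11100]: ((1 OR (NOT 0 XOR 0)) IMPLIES (1 OR 1)) -> 1
  row 29 [11101]: ((1 OR (NOT 1 XOR 1)) IMPLIES (1 OR 1)) -> 1
  row 30 [11110]: ((1 OR (NOT 0 XOR 0)) IMPLIES (1 OR 1)) -> 1
  row 31 [11111]: ((1 OR (NOT 1 XOR 1)) IMPLIES (1 OR 1)) -> 1
Full result column, 4 rows per line (a,b,c fixed per line; d,e runs 00..11 left to right):
  rows 0-3 [a,b,c=000]: 0000  = hex 0
  rows 4-7 [a,b,c=001]: 0000  = hex 0
  rows 8-11 [a,b,c=010]: 1111  = hex F
  rows 12-15 [a,b,c=011]: 1111  = hex F
  rows 16-19 [a,b,c=100]: 1111  = hex F
  rows 20-23 [a,b,c=101]: 1111  = hex F
  rows 24-27 [a,b,c=110]: 1111  = hex F
  rows 28-31 [a,b,c=111]: 1111  = hex F
Output column (row 0 .. row 31) = 00000000111111111111111111111111
Output column grouped in 4s = 0000 0000 1111 1111 1111 1111 1111 1111 = 0x00FFFFFF
Convert to decimal digit by digit (value = value*16 + digit):
  0 -> 0
  0*16 + 0 = 0
  0*16 + 15 (F) = 15
  15*16 + 15 (F) = 255
  255*16 + 15 (F) = 4095
  4095*16 + 15 (F) = 65535
  65535*16 + 15 (F) = 1048575
  1048575*16 + 15 (F) = 16777215
Decimal = 16777215

16777215


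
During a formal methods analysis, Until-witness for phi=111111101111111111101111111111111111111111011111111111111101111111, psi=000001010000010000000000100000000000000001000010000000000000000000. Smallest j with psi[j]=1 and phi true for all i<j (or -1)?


(phi U psi) at 0: need smallest j with psi[j]=1 and phi[i]=1 for all i in [0,j).
Scan from step 0:
  step 0: phi=1, psi=0 -> continue
  step 1: phi=1, psi=0 -> continue
  step 2: phi=1, psi=0 -> continue
  step 3: phi=1, psi=0 -> continue
  step 5: psi=1 and phi held for [0,5) -> witness found
Witness step = 5

5


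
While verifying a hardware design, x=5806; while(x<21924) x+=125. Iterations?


Step 1: x goes from 5806 toward 21924 by 125; the body runs while x<21924, so iterations = ceil((bound-start)/step)
Step 2: Distance=16118
Step 3: ceil(16118/125)=129

129


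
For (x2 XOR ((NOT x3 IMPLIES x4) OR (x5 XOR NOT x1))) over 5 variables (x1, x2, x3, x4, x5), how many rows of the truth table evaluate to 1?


Formula: (x2 XOR ((NOT x3 IMPLIES x4) OR (x5 XOR NOT x1))) over 5 vars (32 rows)
Evaluate each row (x1, x2, x3, x4, x5 as bits, MSB first):
  row 0 [00000]: (0 XOR ((NOT 0 IMPLIES 0) OR (0 XOR NOT 0))) -> 1
  row 1 [00001]: (0 XOR ((NOT 0 IMPLIES 0) OR (1 XOR NOT 0))) -> 0
  row 2 [00010]: (0 XOR ((NOT 0 IMPLIES 1) OR (0 XOR NOT 0))) -> 1
  row 3 [00011]: (0 XOR ((NOT 0 IMPLIES 1) OR (1 XOR NOT 0))) -> 1
  row 4 [00100]: (0 XOR ((NOT 1 IMPLIES 0) OR (0 XOR NOT 0))) -> 1
  row 5 [00101]: (0 XOR ((NOT 1 IMPLIES 0) OR (1 XOR NOT 0))) -> 1
  row 6 [00110]: (0 XOR ((NOT 1 IMPLIES 1) OR (0 XOR NOT 0))) -> 1
  row 7 [00111]: (0 XOR ((NOT 1 IMPLIES 1) OR (1 XOR NOT 0))) -> 1
  row 8 [01000]: (1 XOR ((NOT 0 IMPLIES 0) OR (0 XOR NOT 0))) -> 0
  row 9 [01001]: (1 XOR ((NOT 0 IMPLIES 0) OR (1 XOR NOT 0))) -> 1
  row 10 [01010]: (1 XOR ((NOT 0 IMPLIES 1) OR (0 XOR NOT 0))) -> 0
  row 11 [01011]: (1 XOR ((NOT 0 IMPLIES 1) OR (1 XOR NOT 0))) -> 0
  row 12 [01100]: (1 XOR ((NOT 1 IMPLIES 0) OR (0 XOR NOT 0))) -> 0
  row 13 [01101]: (1 XOR ((NOT 1 IMPLIES 0) OR (1 XOR NOT 0))) -> 0
  row 14 [01110]: (1 XOR ((NOT 1 IMPLIES 1) OR (0 XOR NOT 0))) -> 0
  row 15 [01111]: (1 XOR ((NOT 1 IMPLIES 1) OR (1 XOR NOT 0))) -> 0
  row 16 [10000]: (0 XOR ((NOT 0 IMPLIES 0) OR (0 XOR NOT 1))) -> 0
  row 17 [10001]: (0 XOR ((NOT 0 IMPLIES 0) OR (1 XOR NOT 1))) -> 1
  row 18 [10010]: (0 XOR ((NOT 0 IMPLIES 1) OR (0 XOR NOT 1))) -> 1
  row 19 [10011]: (0 XOR ((NOT 0 IMPLIES 1) OR (1 XOR NOT 1))) -> 1
  row 20 [10100]: (0 XOR ((NOT 1 IMPLIES 0) OR (0 XOR NOT 1))) -> 1
  row 21 [10101]: (0 XOR ((NOT 1 IMPLIES 0) OR (1 XOR NOT 1))) -> 1
  row 22 [10110]: (0 XOR ((NOT 1 IMPLIES 1) OR (0 XOR NOT 1))) -> 1
  row 23 [10111]: (0 XOR ((NOT 1 IMPLIES 1) OR (1 XOR NOT 1))) -> 1
  row 24 [11000]: (1 XOR ((NOT 0 IMPLIES 0) OR (0 XOR NOT 1))) -> 1
  row 25 [11001]: (1 XOR ((NOT 0 IMPLIES 0) OR (1 XOR NOT 1))) -> 0
  row 26 [11010]: (1 XOR ((NOT 0 IMPLIES 1) OR (0 XOR NOT 1))) -> 0
  row 27 [11011]: (1 XOR ((NOT 0 IMPLIES 1) OR (1 XOR NOT 1))) -> 0
  row 28 [11100]: (1 XOR ((NOT 1 IMPLIES 0) OR (0 XOR NOT 1))) -> 0
  row 29 [11101]: (1 XOR ((NOT 1 IMPLIES 0) OR (1 XOR NOT 1))) -> 0
  row 30 [11110]: (1 XOR ((NOT 1 IMPLIES 1) OR (0 XOR NOT 1))) -> 0
  row 31 [11111]: (1 XOR ((NOT 1 IMPLIES 1) OR (1 XOR NOT 1))) -> 0
Full result column, 8 rows per line (x1,x2 fixed per line; x3,x4,x5 runs 000..111 left to right):
  rows 0-7 [x1,x2=00]: 10111111  (ones: 7)
  rows 8-15 [x1,x2=01]: 01000000  (ones: 1)
  rows 16-23 [x1,x2=10]: 01111111  (ones: 7)
  rows 24-31 [x1,x2=11]: 10000000  (ones: 1)
Count of 1-rows = 7+1+7+1 = 16

16


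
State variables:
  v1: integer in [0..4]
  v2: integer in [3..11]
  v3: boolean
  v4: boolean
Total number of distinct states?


State space = product of domain sizes of all variables.
Domain sizes:
  v1 (integer in [0..4]): 5
  v2 (integer in [3..11]): 9
  v3 (boolean): 2
  v4 (boolean): 2
Product = 5 * 9 * 2 * 2 = 180

180


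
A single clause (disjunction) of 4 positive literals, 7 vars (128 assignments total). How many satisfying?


Step 1: Total=2^7=128
Step 2: Unsat when all 4 false: 2^3=8
Step 3: Sat=128-8=120

120


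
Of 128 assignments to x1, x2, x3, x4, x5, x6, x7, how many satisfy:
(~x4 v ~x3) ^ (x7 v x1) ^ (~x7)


CNF with 3 clauses over 7 vars (128 assignments).
An assignment satisfies CNF iff every clause has >=1 true literal.
Check each row (bits = x1,x2,x3,x4,x5,x6,x7; clause T/F shown):
  row 0 [0000000]: clauses=TFT -> 0
  row 1 [0000001]: clauses=TTF -> 0
  row 2 [0000010]: clauses=TFT -> 0
  row 3 [0000011]: clauses=TTF -> 0
  row 4 [0000100]: clauses=TFT -> 0
  (every remaining row is evaluated the same way; all 128 results are listed next)
Full result column, 8 rows per line (x1,x2,x3,x4 fixed per line; x5,x6,x7 runs 000..111 left to right):
  rows 0-7 [x1,x2,x3,x4=0000]: 00000000  (ones: 0)
  rows 8-15 [x1,x2,x3,x4=0001]: 00000000  (ones: 0)
  rows 16-23 [x1,x2,x3,x4=0010]: 00000000  (ones: 0)
  rows 24-31 [x1,x2,x3,x4=0011]: 00000000  (ones: 0)
  rows 32-39 [x1,x2,x3,x4=0100]: 00000000  (ones: 0)
  rows 40-47 [x1,x2,x3,x4=0101]: 00000000  (ones: 0)
  rows 48-55 [x1,x2,x3,x4=0110]: 00000000  (ones: 0)
  rows 56-63 [x1,x2,x3,x4=0111]: 00000000  (ones: 0)
  rows 64-71 [x1,x2,x3,x4=1000]: 10101010  (ones: 4)
  rows 72-79 [x1,x2,x3,x4=1001]: 10101010  (ones: 4)
  rows 80-87 [x1,x2,x3,x4=1010]: 10101010  (ones: 4)
  rows 88-95 [x1,x2,x3,x4=1011]: 00000000  (ones: 0)
  rows 96-103 [x1,x2,x3,x4=1100]: 10101010  (ones: 4)
  rows 104-111 [x1,x2,x3,x4=1101]: 10101010  (ones: 4)
  rows 112-119 [x1,x2,x3,x4=1110]: 10101010  (ones: 4)
  rows 120-127 [x1,x2,x3,x4=1111]: 00000000  (ones: 0)
Satisfying assignments = 0+0+0+0+0+0+0+0+4+4+4+0+4+4+4+0 = 24

24


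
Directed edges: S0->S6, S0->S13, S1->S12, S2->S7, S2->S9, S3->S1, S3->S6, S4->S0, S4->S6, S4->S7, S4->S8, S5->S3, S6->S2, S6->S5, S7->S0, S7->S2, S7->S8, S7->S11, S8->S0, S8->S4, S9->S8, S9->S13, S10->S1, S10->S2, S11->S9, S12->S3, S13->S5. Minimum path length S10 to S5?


BFS layer-by-layer from S10:
  dist 0: {S10}
  dist 1: {S1, S2}
  dist 2: {S7, S9, S12}
  dist 3: {S0, S3, S8, S11, S13}
  dist 4: {S4, S5, S6}
  -> S5 reached at distance 4
Shortest path length = 4

4


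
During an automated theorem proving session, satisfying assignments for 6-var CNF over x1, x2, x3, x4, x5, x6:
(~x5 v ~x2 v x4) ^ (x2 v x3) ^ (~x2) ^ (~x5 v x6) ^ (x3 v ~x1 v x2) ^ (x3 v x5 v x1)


CNF with 6 clauses over 6 vars (64 assignments).
An assignment satisfies CNF iff every clause has >=1 true literal.
Check each row (bits = x1,x2,x3,x4,x5,x6; clause T/F shown):
  row 0 [000000]: clauses=TFTTTF -> 0
  row 1 [000001]: clauses=TFTTTF -> 0
  row 2 [000010]: clauses=TFTFTT -> 0
  row 3 [000011]: clauses=TFTTTT -> 0
  row 4 [000100]: clauses=TFTTTF -> 0
  (every remaining row is evaluated the same way; all 64 results are listed next)
Full result column, 8 rows per line (x1,x2,x3 fixed per line; x4,x5,x6 runs 000..111 left to right):
  rows 0-7 [x1,x2,x3=000]: 00000000  (ones: 0)
  rows 8-15 [x1,x2,x3=001]: 11011101  (ones: 6)
  rows 16-23 [x1,x2,x3=010]: 00000000  (ones: 0)
  rows 24-31 [x1,x2,x3=011]: 00000000  (ones: 0)
  rows 32-39 [x1,x2,x3=100]: 00000000  (ones: 0)
  rows 40-47 [x1,x2,x3=101]: 11011101  (ones: 6)
  rows 48-55 [x1,x2,x3=110]: 00000000  (ones: 0)
  rows 56-63 [x1,x2,x3=111]: 00000000  (ones: 0)
Satisfying assignments = 0+6+0+0+0+6+0+0 = 12

12


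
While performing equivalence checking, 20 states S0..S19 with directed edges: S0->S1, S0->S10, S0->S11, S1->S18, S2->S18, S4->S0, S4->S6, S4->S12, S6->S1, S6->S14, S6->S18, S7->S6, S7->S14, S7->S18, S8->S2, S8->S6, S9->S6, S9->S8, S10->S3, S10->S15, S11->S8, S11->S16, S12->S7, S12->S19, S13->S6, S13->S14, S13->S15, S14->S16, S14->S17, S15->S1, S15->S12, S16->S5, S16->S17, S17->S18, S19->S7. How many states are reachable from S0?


BFS from S0:
  layer 0: {S0}
  layer 1: {S1, S10, S11}
  layer 2: {S3, S8, S15, S16, S18}
  layer 3: {S2, S5, S6, S12, S17}
  layer 4: {S7, S14, S19}
Reachable set: {S0, S1, S2, S3, S5, S6, S7, S8, S10, S11, S12, S14, S15, S16, S17, S18, S19}
Count = 17

17


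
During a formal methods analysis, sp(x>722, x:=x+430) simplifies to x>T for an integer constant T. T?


Formula: sp(P, x:=E) = exists old_x. (x = E[old_x/x]) AND P[old_x/x] (old_x is the value of x before the assignment; eliminate old_x by solving x = E[old_x/x] for old_x)
Step 1: Precondition P: x>722, i.e. old_x > 722
Step 2: Assignment gives x = old_x + 430, so old_x = x - 430
Step 3: Substitute into P: x - 430 > 722
Step 4: Simplify: x > 722+430 = 1152

1152


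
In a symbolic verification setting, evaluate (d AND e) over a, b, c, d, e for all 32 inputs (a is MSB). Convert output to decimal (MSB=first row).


Formula: (d AND e) over a, b, c, d, e (32 rows)
Evaluate each row (bits = a,b,c,d,e, MSB first):
  row 0 [00000]: (0 AND 0) -> 0
  row 1 [00001]: (0 AND 1) -> 0
  row 2 [00010]: (1 AND 0) -> 0
  row 3 [00011]: (1 AND 1) -> 1
  row 4 [00100]: (0 AND 0) -> 0
  row 5 [00101]: (0 AND 1) -> 0
  row 6 [00110]: (1 AND 0) -> 0
  row 7 [00111]: (1 AND 1) -> 1
  row 8 [01000]: (0 AND 0) -> 0
  row 9 [01001]: (0 AND 1) -> 0
  row 10 [01010]: (1 AND 0) -> 0
  row 11 [01011]: (1 AND 1) -> 1
  row 12 [01100]: (0 AND 0) -> 0
  row 13 [01101]: (0 AND 1) -> 0
  row 14 [01110]: (1 AND 0) -> 0
  row 15 [01111]: (1 AND 1) -> 1
  row 16 [10000]: (0 AND 0) -> 0
  row 17 [10001]: (0 AND 1) -> 0
  row 18 [10010]: (1 AND 0) -> 0
  row 19 [10011]: (1 AND 1) -> 1
  row 20 [10100]: (0 AND 0) -> 0
  row 21 [10101]: (0 AND 1) -> 0
  row 22 [10110]: (1 AND 0) -> 0
  row 23 [10111]: (1 AND 1) -> 1
  row 24 [11000]: (0 AND 0) -> 0
  row 25 [11001]: (0 AND 1) -> 0
  row 26 [11010]: (1 AND 0) -> 0
  row 27 [11011]: (1 AND 1) -> 1
  row 28 [11100]: (0 AND 0) -> 0
  row 29 [11101]: (0 AND 1) -> 0
  row 30 [11110]: (1 AND 0) -> 0
  row 31 [11111]: (1 AND 1) -> 1
Full result column, 4 rows per line (a,b,c fixed per line; d,e runs 00..11 left to right):
  rows 0-3 [a,b,c=000]: 0001  = hex 1
  rows 4-7 [a,b,c=001]: 0001  = hex 1
  rows 8-11 [a,b,c=010]: 0001  = hex 1
  rows 12-15 [a,b,c=011]: 0001  = hex 1
  rows 16-19 [a,b,c=100]: 0001  = hex 1
  rows 20-23 [a,b,c=101]: 0001  = hex 1
  rows 24-27 [a,b,c=110]: 0001  = hex 1
  rows 28-31 [a,b,c=111]: 0001  = hex 1
Output column (row 0 .. row 31) = 00010001000100010001000100010001
Output column grouped in 4s = 0001 0001 0001 0001 0001 0001 0001 0001 = 0x11111111
Convert to decimal digit by digit (value = value*16 + digit):
  1 -> 1
  1*16 + 1 = 17
  17*16 + 1 = 273
  273*16 + 1 = 4369
  4369*16 + 1 = 69905
  69905*16 + 1 = 1118481
  1118481*16 + 1 = 17895697
  17895697*16 + 1 = 286331153
Decimal = 286331153

286331153


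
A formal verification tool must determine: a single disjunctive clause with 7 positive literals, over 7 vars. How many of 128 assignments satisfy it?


Step 1: Total=2^7=128
Step 2: Unsat when all 7 false: 2^0=1
Step 3: Sat=128-1=127

127


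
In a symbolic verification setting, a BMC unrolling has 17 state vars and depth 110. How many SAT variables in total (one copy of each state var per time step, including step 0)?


BMC unrolls to depth k, creating one copy of each state var for steps 0..k.
Step count = 110 + 1 = 111 (steps 0 through 110)
Vars per step = 17
Total = 17 * 111 = 1887

1887


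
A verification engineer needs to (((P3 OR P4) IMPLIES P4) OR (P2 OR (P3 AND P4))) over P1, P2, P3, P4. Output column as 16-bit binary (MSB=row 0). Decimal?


Formula: (((P3 OR P4) IMPLIES P4) OR (P2 OR (P3 AND P4))) over P1, P2, P3, P4 (16 rows)
Evaluate each row (bits = P1,P2,P3,P4, MSB first):
  row 0 [0000]: (((0 OR 0) IMPLIES 0) OR (0 OR (0 AND 0))) -> 1
  row 1 [0001]: (((0 OR 1) IMPLIES 1) OR (0 OR (0 AND 1))) -> 1
  row 2 [0010]: (((1 OR 0) IMPLIES 0) OR (0 OR (1 AND 0))) -> 0
  row 3 [0011]: (((1 OR 1) IMPLIES 1) OR (0 OR (1 AND 1))) -> 1
  row 4 [0100]: (((0 OR 0) IMPLIES 0) OR (1 OR (0 AND 0))) -> 1
  row 5 [0101]: (((0 OR 1) IMPLIES 1) OR (1 OR (0 AND 1))) -> 1
  row 6 [0110]: (((1 OR 0) IMPLIES 0) OR (1 OR (1 AND 0))) -> 1
  row 7 [0111]: (((1 OR 1) IMPLIES 1) OR (1 OR (1 AND 1))) -> 1
  row 8 [1000]: (((0 OR 0) IMPLIES 0) OR (0 OR (0 AND 0))) -> 1
  row 9 [1001]: (((0 OR 1) IMPLIES 1) OR (0 OR (0 AND 1))) -> 1
  row 10 [1010]: (((1 OR 0) IMPLIES 0) OR (0 OR (1 AND 0))) -> 0
  row 11 [1011]: (((1 OR 1) IMPLIES 1) OR (0 OR (1 AND 1))) -> 1
  row 12 [1100]: (((0 OR 0) IMPLIES 0) OR (1 OR (0 AND 0))) -> 1
  row 13 [1101]: (((0 OR 1) IMPLIES 1) OR (1 OR (0 AND 1))) -> 1
  row 14 [1110]: (((1 OR 0) IMPLIES 0) OR (1 OR (1 AND 0))) -> 1
  row 15 [1111]: (((1 OR 1) IMPLIES 1) OR (1 OR (1 AND 1))) -> 1
Full result column, 4 rows per line (P1,P2 fixed per line; P3,P4 runs 00..11 left to right):
  rows 0-3 [P1,P2=00]: 1101  = hex D
  rows 4-7 [P1,P2=01]: 1111  = hex F
  rows 8-11 [P1,P2=10]: 1101  = hex D
  rows 12-15 [P1,P2=11]: 1111  = hex F
Output column (row 0 .. row 15) = 1101111111011111
Output column grouped in 4s = 1101 1111 1101 1111 = 0xDFDF
Convert to decimal digit by digit (value = value*16 + digit):
  D -> 13
  13*16 + 15 (F) = 223
  223*16 + 13 (D) = 3581
  3581*16 + 15 (F) = 57311
Decimal = 57311

57311
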